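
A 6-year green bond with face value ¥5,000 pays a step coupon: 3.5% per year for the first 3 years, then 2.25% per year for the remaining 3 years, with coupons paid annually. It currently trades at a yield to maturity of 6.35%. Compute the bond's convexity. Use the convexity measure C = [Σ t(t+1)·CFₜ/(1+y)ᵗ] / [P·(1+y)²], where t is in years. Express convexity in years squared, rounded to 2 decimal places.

With y = 0.0635:
  t   CF        PV=CF/(1+0.0635)^t    t·PV        t(t+1)·PV
  1       175.00       164.5510       164.5510         329.1020
  2       175.00       154.7259       309.4518         928.3555
  3       175.00       145.4875       436.4624       1,745.8495
  4       112.50        87.9433       351.7730       1,758.8651
  5       112.50        82.6923       413.4615       2,480.7689
  6     5,112.50     3,533.5265    21,201.1591     148,408.1140
  Σ                  4,168.9265    22,876.8589     155,651.0551
P = 4,168.9265.
Convexity = Σ t(t+1)·PV / [P·(1+y)²] = 155,651.0551 / (4,168.9265 × 1.131032) = 33.01056.

33.01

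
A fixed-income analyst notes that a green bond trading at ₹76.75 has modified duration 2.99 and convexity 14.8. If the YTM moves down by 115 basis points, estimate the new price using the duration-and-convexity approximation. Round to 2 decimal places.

Duration effect: -D_mod·Δy = -2.99 × (-0.0115) = +0.034385
Convexity effect: ½·C·(Δy)² = 0.5 × 14.8 × (-0.0115)² = +0.00097865
ΔP/P ≈ +0.034385 + 0.00097865 = +0.03536365
New price ≈ 76.75 × (1 + 0.03536365) = 79.4641601375.

₹79.46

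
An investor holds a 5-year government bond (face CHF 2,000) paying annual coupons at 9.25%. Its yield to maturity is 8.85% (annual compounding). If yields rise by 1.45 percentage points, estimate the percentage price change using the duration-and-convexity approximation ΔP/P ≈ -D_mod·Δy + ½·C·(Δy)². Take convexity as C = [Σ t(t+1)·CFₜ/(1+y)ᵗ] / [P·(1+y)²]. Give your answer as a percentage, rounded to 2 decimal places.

With y = 0.0885:
  t   CF        PV=CF/(1+0.0885)^t    t·PV        t(t+1)·PV
  1       185.00       169.9587       169.9587         339.9173
  2       185.00       156.1402       312.2805         936.8415
  3       185.00       143.4453       430.3360       1,721.3440
  4       185.00       131.7826       527.1303       2,635.6515
  5     2,185.00     1,429.9119     7,149.5594      42,897.3564
  Σ                  2,031.2387     8,589.2649      48,531.1108
P = 2,031.2387; D_Mac = 4.22858 yrs; D_mod = 3.88478 yrs; C = 20.16519.
Duration effect: -3.88478 × (+0.0145) = -0.056329
Convexity effect: 0.5 × 20.16519 × (0.0145)² = +0.0021199
ΔP/P ≈ -0.056329 + 0.0021199 = -0.054209 = -5.4209%.

-5.42%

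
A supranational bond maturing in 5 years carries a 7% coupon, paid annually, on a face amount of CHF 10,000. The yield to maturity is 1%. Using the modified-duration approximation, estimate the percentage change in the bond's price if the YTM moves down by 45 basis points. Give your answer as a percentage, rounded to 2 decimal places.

+1.99%

Periodic yield y = 0.01. Modified duration first:
  t   CF        PV=CF/(1+0.01)^t    t·PV
  1       700.00       693.0693       693.0693
  2       700.00       686.2072     1,372.4145
  3       700.00       679.4131     2,038.2393
  4       700.00       672.6862     2,690.7450
  5    10,700.00    10,180.6829    50,903.4143
  Σ                 12,912.0587    57,697.8823
P = 12,912.0587; D_Mac = 4.46853 yrs; D_mod = 4.46853/(1+0.01) = 4.42428 yrs.
ΔP/P ≈ -D_mod · Δy = -4.42428 × (-0.0045) = +0.019909 = +1.9909%.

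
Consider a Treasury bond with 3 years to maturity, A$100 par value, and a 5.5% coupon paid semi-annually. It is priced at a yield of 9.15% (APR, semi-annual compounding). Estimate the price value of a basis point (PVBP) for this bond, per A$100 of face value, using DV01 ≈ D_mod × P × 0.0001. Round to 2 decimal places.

Periodic yield y = 0.04575.
  t   CF        PV=CF/(1+0.04575)^t    t·PV
  1         2.75         2.6297         2.6297
  2         2.75         2.5146         5.0293
  3         2.75         2.4046         7.2139
  4         2.75         2.2994         9.1977
  5         2.75         2.1988        10.9942
  6       102.75        78.5624       471.3742
  Σ                     90.6096       506.4391
P = 90.6096; D_Mac = 5.58924 half-year periods = 2.79462 yrs; D_mod = 2.67236 yrs.
DV01 ≈ 2.67236 × 90.6096 × 0.0001 = 0.024214.

A$0.02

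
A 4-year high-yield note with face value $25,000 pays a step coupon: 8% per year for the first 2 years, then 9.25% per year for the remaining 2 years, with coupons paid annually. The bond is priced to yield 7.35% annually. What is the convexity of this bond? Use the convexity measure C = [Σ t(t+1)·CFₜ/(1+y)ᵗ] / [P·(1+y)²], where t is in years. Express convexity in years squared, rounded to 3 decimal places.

14.929

With y = 0.0735:
  t   CF        PV=CF/(1+0.0735)^t    t·PV        t(t+1)·PV
  1     2,000.00     1,863.0647     1,863.0647       3,726.1295
  2     2,000.00     1,735.5051     3,471.0102      10,413.0307
  3     2,312.50     1,869.2853     5,607.8560      22,431.4238
  4    27,312.50    20,566.1623    82,264.6493     411,323.2464
  Σ                 26,034.0175    93,206.5802     447,893.8304
P = 26,034.0175.
Convexity = Σ t(t+1)·PV / [P·(1+y)²] = 447,893.8304 / (26,034.0175 × 1.152402) = 14.92897.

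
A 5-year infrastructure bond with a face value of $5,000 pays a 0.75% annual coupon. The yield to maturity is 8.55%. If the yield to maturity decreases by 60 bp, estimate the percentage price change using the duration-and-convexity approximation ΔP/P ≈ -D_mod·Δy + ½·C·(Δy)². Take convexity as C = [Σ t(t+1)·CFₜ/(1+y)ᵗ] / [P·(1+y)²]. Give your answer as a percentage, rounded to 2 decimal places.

+2.76%

With y = 0.0855:
  t   CF        PV=CF/(1+0.0855)^t    t·PV        t(t+1)·PV
  1        37.50        34.5463        34.5463          69.0926
  2        37.50        31.8252        63.6505         190.9514
  3        37.50        29.3185        87.9555         351.8220
  4        37.50        27.0092       108.0369         540.1843
  5     5,037.50     3,342.4577    16,712.2885     100,273.7311
  Σ                  3,465.1569    17,006.4776     101,425.7814
P = 3,465.1569; D_Mac = 4.90785 yrs; D_mod = 4.52128 yrs; C = 24.84081.
Duration effect: -4.52128 × (-0.006) = +0.027128
Convexity effect: 0.5 × 24.84081 × (-0.006)² = +0.0004471
ΔP/P ≈ +0.027128 + 0.0004471 = +0.027575 = +2.7575%.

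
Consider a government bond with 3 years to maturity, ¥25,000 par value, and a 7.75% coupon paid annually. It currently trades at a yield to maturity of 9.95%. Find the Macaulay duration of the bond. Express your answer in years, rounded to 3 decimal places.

2.783 years

Periodic yield y = 0.0995. Discount each cash flow and weight by its year:
  t   CF        PV=CF/(1+0.0995)^t    t·PV
  1     1,937.50     1,762.1646     1,762.1646
  2     1,937.50     1,602.6963     3,205.3927
  3    26,937.50    20,266.1656    60,798.4967
  Σ                 23,631.0265    65,766.0540
Price P = Σ PV = 23,631.0265.
Macaulay duration = Σ(t·PV) / P = 65,766.0540 / 23,631.0265 = 2.78304 years.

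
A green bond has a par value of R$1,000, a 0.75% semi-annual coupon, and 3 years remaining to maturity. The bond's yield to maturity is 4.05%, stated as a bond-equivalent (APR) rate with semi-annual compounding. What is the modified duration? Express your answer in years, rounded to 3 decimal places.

2.911 years

Periodic yield y = 0.02025. First find Macaulay duration:
  t   CF        PV=CF/(1+0.02025)^t    t·PV
  1         3.75         3.6756         3.6756
  2         3.75         3.6026         7.2052
  3         3.75         3.5311        10.5933
  4         3.75         3.4610        13.8441
  5         3.75         3.3923        16.9617
  6     1,003.75       889.9917     5,339.9500
  Σ                    907.6543     5,392.2299
P = 907.6543; Macaulay duration = 5,392.2299 / 907.6543 = 5.94084 half-year periods = 2.97042 years.
Modified duration = D_Mac / (1 + y) = 2.97042 / 1.02025 = 2.91146 years.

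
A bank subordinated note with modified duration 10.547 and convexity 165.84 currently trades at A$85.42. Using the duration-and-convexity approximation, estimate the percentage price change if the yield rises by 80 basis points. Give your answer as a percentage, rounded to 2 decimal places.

Duration effect: -D_mod·Δy = -10.547 × (+0.008) = -0.084376
Convexity effect: ½·C·(Δy)² = 0.5 × 165.84 × (0.008)² = +0.00530688
ΔP/P ≈ -0.084376 + 0.00530688 = -0.07906912
= -7.906912%.

-7.91%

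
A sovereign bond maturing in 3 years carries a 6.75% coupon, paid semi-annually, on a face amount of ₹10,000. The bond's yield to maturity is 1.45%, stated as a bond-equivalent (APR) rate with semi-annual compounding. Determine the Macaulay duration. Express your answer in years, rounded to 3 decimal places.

Periodic yield y = 0.00725. Discount each cash flow and weight by its period:
  t   CF        PV=CF/(1+0.00725)^t    t·PV
  1       337.50       335.0707       335.0707
  2       337.50       332.6590       665.3179
  3       337.50       330.2645       990.7936
  4       337.50       327.8874     1,311.5494
  5       337.50       325.5273     1,627.6364
  6    10,337.50     9,899.0124    59,394.0741
  Σ                 11,550.4212    64,324.4423
Price P = Σ PV = 11,550.4212.
Macaulay duration = Σ(t·PV) / P = 64,324.4423 / 11,550.4212 = 5.56901 half-year periods.
In years: 5.56901 / 2 = 2.78451 years.

2.785 years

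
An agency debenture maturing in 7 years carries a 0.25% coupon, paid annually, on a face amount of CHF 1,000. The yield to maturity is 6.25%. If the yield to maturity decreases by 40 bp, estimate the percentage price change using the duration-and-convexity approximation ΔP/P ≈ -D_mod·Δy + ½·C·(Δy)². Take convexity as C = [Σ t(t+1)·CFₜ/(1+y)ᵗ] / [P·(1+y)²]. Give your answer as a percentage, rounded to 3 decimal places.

+2.649%

With y = 0.0625:
  t   CF        PV=CF/(1+0.0625)^t    t·PV        t(t+1)·PV
  1         2.50         2.3529         2.3529           4.7059
  2         2.50         2.2145         4.4291          13.2872
  3         2.50         2.0843         6.2528          25.0112
  4         2.50         1.9617         7.8466          39.2332
  5         2.50         1.8463         9.2314          55.3881
  6         2.50         1.7377        10.4260          72.9820
  7     1,002.50       655.8157     4,590.7099      36,725.6793
  Σ                    668.0130     4,631.2487      36,936.2869
P = 668.0130; D_Mac = 6.93287 yrs; D_mod = 6.52506 yrs; C = 48.97906.
Duration effect: -6.52506 × (-0.004) = +0.026100
Convexity effect: 0.5 × 48.97906 × (-0.004)² = +0.0003918
ΔP/P ≈ +0.026100 + 0.0003918 = +0.026492 = +2.6492%.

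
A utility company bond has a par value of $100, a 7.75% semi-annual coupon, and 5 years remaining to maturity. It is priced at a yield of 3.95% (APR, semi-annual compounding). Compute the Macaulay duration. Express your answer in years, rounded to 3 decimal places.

4.306 years

Periodic yield y = 0.01975. Discount each cash flow and weight by its period:
  t   CF        PV=CF/(1+0.01975)^t    t·PV
  1        3.875         3.8000         3.8000
  2        3.875         3.7264         7.4527
  3        3.875         3.6542        10.9626
  4        3.875         3.5834        14.3337
  5        3.875         3.5140        17.5701
  6        3.875         3.4460        20.6757
  7        3.875         3.3792        23.6545
  8        3.875         3.3138        26.5101
  9        3.875         3.2496        29.2463
  10     103.875        85.4228       854.2282
  Σ                    117.0893     1,008.4338
Price P = Σ PV = 117.0893.
Macaulay duration = Σ(t·PV) / P = 1,008.4338 / 117.0893 = 8.61252 half-year periods.
In years: 8.61252 / 2 = 4.30626 years.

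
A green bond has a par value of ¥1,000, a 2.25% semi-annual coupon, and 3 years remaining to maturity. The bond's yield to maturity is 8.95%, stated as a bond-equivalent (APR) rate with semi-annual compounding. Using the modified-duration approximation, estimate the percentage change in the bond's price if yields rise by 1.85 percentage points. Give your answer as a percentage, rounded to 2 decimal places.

-5.15%

Periodic yield y = 0.04475. Modified duration first:
  t   CF        PV=CF/(1+0.04475)^t    t·PV
  1        11.25        10.7681        10.7681
  2        11.25        10.3069        20.6138
  3        11.25         9.8654        29.5962
  4        11.25         9.4428        37.7714
  5        11.25         9.0384        45.1919
  6     1,011.25       777.6501     4,665.9009
  Σ                    827.0718     4,809.8423
P = 827.0718; D_Mac = 5.81551 half-year periods = 2.90775 yrs; D_mod = 2.90775/(1+0.04475) = 2.78321 yrs.
ΔP/P ≈ -D_mod · Δy = -2.78321 × (+0.0185) = -0.051489 = -5.1489%.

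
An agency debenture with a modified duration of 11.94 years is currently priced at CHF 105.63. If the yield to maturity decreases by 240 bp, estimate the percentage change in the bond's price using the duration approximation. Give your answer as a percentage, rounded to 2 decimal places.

+28.66%

Duration approximation: ΔP/P ≈ -D_mod · Δy = -11.94 × (-0.024) = +0.286560.
As a percentage: +28.6560%.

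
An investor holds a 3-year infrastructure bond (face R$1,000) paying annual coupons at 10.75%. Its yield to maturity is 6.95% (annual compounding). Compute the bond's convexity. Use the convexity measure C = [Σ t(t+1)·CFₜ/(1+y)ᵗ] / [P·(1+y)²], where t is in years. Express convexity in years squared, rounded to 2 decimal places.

9.24

With y = 0.0695:
  t   CF        PV=CF/(1+0.0695)^t    t·PV        t(t+1)·PV
  1       107.50       100.5143       100.5143         201.0285
  2       107.50        93.9825       187.9650         563.8949
  3     1,107.50       905.3184     2,715.9553      10,863.8213
  Σ                  1,099.8152     3,004.4345      11,628.7447
P = 1,099.8152.
Convexity = Σ t(t+1)·PV / [P·(1+y)²] = 11,628.7447 / (1,099.8152 × 1.143830) = 9.24382.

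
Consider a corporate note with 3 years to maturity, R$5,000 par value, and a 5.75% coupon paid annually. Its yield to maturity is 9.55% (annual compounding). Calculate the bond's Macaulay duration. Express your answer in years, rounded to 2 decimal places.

2.83 years

Periodic yield y = 0.0955. Discount each cash flow and weight by its year:
  t   CF        PV=CF/(1+0.0955)^t    t·PV
  1       287.50       262.4372       262.4372
  2       287.50       239.5593       479.1187
  3     5,287.50     4,021.7330    12,065.1990
  Σ                  4,523.7296    12,806.7549
Price P = Σ PV = 4,523.7296.
Macaulay duration = Σ(t·PV) / P = 12,806.7549 / 4,523.7296 = 2.83102 years.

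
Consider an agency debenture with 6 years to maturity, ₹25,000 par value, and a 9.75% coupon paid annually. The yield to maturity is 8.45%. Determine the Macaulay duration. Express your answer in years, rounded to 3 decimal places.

4.852 years

Periodic yield y = 0.0845. Discount each cash flow and weight by its year:
  t   CF        PV=CF/(1+0.0845)^t    t·PV
  1     2,437.50     2,247.5795     2,247.5795
  2     2,437.50     2,072.4569     4,144.9138
  3     2,437.50     1,910.9792     5,732.9375
  4     2,437.50     1,762.0832     7,048.3326
  5     2,437.50     1,624.7885     8,123.9426
  6    27,437.50    16,864.2565   101,185.5391
  Σ                 26,482.1438   128,483.2452
Price P = Σ PV = 26,482.1438.
Macaulay duration = Σ(t·PV) / P = 128,483.2452 / 26,482.1438 = 4.85169 years.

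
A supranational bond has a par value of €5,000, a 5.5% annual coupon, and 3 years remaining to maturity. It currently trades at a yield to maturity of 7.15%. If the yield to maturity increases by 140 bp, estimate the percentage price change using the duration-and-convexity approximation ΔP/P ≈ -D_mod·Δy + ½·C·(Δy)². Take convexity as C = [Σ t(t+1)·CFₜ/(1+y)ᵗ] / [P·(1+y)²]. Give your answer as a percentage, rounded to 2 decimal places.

-3.62%

With y = 0.0715:
  t   CF        PV=CF/(1+0.0715)^t    t·PV        t(t+1)·PV
  1       275.00       256.6496       256.6496         513.2991
  2       275.00       239.5236       479.0472       1,437.1417
  3     5,275.00     4,287.9127    12,863.7382      51,454.9528
  Σ                  4,784.0859    13,599.4350      53,405.3936
P = 4,784.0859; D_Mac = 2.84264 yrs; D_mod = 2.65295 yrs; C = 9.72303.
Duration effect: -2.65295 × (+0.014) = -0.037141
Convexity effect: 0.5 × 9.72303 × (0.014)² = +0.0009529
ΔP/P ≈ -0.037141 + 0.0009529 = -0.036188 = -3.6188%.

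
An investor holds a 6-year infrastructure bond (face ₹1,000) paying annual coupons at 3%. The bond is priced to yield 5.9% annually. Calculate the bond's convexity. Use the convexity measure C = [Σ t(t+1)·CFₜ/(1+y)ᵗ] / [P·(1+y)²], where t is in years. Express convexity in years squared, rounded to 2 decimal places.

With y = 0.059:
  t   CF        PV=CF/(1+0.059)^t    t·PV        t(t+1)·PV
  1        30.00        28.3286        28.3286          56.6572
  2        30.00        26.7503        53.5007         160.5021
  3        30.00        25.2600        75.7800         303.1200
  4        30.00        23.8527        95.4108         477.0539
  5        30.00        22.5238       112.6189         675.7137
  6     1,030.00       730.2330     4,381.3981      30,669.7866
  Σ                    856.9485     4,747.0371      32,342.8334
P = 856.9485.
Convexity = Σ t(t+1)·PV / [P·(1+y)²] = 32,342.8334 / (856.9485 × 1.121481) = 33.65359.

33.65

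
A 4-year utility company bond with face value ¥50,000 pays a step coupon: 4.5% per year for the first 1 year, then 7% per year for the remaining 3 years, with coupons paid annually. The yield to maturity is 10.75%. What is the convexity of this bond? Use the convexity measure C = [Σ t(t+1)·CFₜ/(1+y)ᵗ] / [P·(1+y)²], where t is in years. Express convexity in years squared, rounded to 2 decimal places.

With y = 0.1075:
  t   CF        PV=CF/(1+0.1075)^t    t·PV        t(t+1)·PV
  1     2,250.00     2,031.6027     2,031.6027       4,063.2054
  2     3,500.00     2,853.5177     5,707.0354      17,121.1063
  3     3,500.00     2,576.5397     7,729.6191      30,918.4765
  4    53,500.00    35,561.3994   142,245.5975     711,227.9873
  Σ                 43,023.0595   157,713.8547     763,330.7756
P = 43,023.0595.
Convexity = Σ t(t+1)·PV / [P·(1+y)²] = 763,330.7756 / (43,023.0595 × 1.226556) = 14.46519.

14.47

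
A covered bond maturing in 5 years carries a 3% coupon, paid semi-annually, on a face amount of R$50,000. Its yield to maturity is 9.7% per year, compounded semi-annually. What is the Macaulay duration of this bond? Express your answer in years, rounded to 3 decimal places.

4.614 years

Periodic yield y = 0.0485. Discount each cash flow and weight by its period:
  t   CF        PV=CF/(1+0.0485)^t    t·PV
  1       750.00       715.3076       715.3076
  2       750.00       682.2199     1,364.4398
  3       750.00       650.6628     1,951.9883
  4       750.00       620.5654     2,482.2614
  5       750.00       591.8601     2,959.3007
  6       750.00       564.4827     3,386.8963
  7       750.00       538.3717     3,768.6019
  8       750.00       513.4685     4,107.7478
  9       750.00       489.7172     4,407.4547
  10   50,750.00    31,604.7019   316,047.0192
  Σ                 36,971.3578   341,191.0177
Price P = Σ PV = 36,971.3578.
Macaulay duration = Σ(t·PV) / P = 341,191.0177 / 36,971.3578 = 9.22852 half-year periods.
In years: 9.22852 / 2 = 4.61426 years.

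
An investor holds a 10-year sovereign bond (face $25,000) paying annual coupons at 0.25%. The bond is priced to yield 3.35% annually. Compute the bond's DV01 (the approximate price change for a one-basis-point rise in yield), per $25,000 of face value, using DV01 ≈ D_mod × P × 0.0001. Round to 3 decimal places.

$17.664

Periodic yield y = 0.0335.
  t   CF        PV=CF/(1+0.0335)^t    t·PV
  1        62.50        60.4741        60.4741
  2        62.50        58.5139       117.0278
  3        62.50        56.6172       169.8517
  4        62.50        54.7820       219.1281
  5        62.50        53.0063       265.0316
  6        62.50        51.2882       307.7290
  7        62.50        49.6257       347.3799
  8        62.50        48.0171       384.1370
  9        62.50        46.4607       418.1462
  10   25,062.50    18,026.8390   180,268.3901
  Σ                 18,505.6243   182,557.2955
P = 18,505.6243; D_Mac = 9.86496 yrs; D_mod = 9.54520 yrs.
DV01 ≈ 9.54520 × 18,505.6243 × 0.0001 = 17.663986.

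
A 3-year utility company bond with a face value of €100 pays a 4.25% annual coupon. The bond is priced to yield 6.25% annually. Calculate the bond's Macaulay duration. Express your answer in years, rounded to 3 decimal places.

2.876 years

Periodic yield y = 0.0625. Discount each cash flow and weight by its year:
  t   CF        PV=CF/(1+0.0625)^t    t·PV
  1         4.25         4.0000         4.0000
  2         4.25         3.7647         7.5294
  3       104.25        86.9139       260.7417
  Σ                     94.6786       272.2711
Price P = Σ PV = 94.6786.
Macaulay duration = Σ(t·PV) / P = 272.2711 / 94.6786 = 2.87574 years.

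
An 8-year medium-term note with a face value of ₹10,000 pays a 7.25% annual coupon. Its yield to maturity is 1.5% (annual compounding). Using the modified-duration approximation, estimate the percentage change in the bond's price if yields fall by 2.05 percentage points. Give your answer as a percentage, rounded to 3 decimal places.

+13.416%

Periodic yield y = 0.015. Modified duration first:
  t   CF        PV=CF/(1+0.015)^t    t·PV
  1       725.00       714.2857       714.2857
  2       725.00       703.7298     1,407.4595
  3       725.00       693.3298     2,079.9895
  4       725.00       683.0836     2,732.3343
  5       725.00       672.9887     3,364.9437
  6       725.00       663.0431     3,978.2585
  7       725.00       653.2444     4,572.7110
  8    10,725.00     9,520.7018    76,165.6144
  Σ                 14,304.4069    95,015.5966
P = 14,304.4069; D_Mac = 6.64240 yrs; D_mod = 6.64240/(1+0.015) = 6.54424 yrs.
ΔP/P ≈ -D_mod · Δy = -6.54424 × (-0.0205) = +0.134157 = +13.4157%.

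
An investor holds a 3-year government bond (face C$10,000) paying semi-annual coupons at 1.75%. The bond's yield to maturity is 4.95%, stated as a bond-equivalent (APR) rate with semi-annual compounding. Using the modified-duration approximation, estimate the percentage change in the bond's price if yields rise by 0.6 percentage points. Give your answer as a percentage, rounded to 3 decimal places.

-1.717%

Periodic yield y = 0.02475. Modified duration first:
  t   CF        PV=CF/(1+0.02475)^t    t·PV
  1        87.50        85.3867        85.3867
  2        87.50        83.3244       166.6488
  3        87.50        81.3119       243.9358
  4        87.50        79.3481       317.3923
  5        87.50        77.4316       387.1582
  6    10,087.50     8,711.1599    52,266.9594
  Σ                  9,117.9626    53,467.4811
P = 9,117.9626; D_Mac = 5.86397 half-year periods = 2.93199 yrs; D_mod = 2.93199/(1+0.02475) = 2.86117 yrs.
ΔP/P ≈ -D_mod · Δy = -2.86117 × (+0.006) = -0.017167 = -1.7167%.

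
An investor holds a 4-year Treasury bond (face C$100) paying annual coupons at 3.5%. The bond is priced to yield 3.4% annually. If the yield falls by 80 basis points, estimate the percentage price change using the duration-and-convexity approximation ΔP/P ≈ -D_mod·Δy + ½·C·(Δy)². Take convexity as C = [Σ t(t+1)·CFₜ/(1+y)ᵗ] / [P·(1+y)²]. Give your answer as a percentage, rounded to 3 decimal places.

With y = 0.034:
  t   CF        PV=CF/(1+0.034)^t    t·PV        t(t+1)·PV
  1         3.50         3.3849         3.3849           6.7698
  2         3.50         3.2736         6.5472          19.6417
  3         3.50         3.1660         9.4979          37.9916
  4       103.50        90.5437       362.1748       1,810.8738
  Σ                    100.3682       381.6048       1,875.2769
P = 100.3682; D_Mac = 3.80205 yrs; D_mod = 3.67703 yrs; C = 17.47545.
Duration effect: -3.67703 × (-0.008) = +0.029416
Convexity effect: 0.5 × 17.47545 × (-0.008)² = +0.0005592
ΔP/P ≈ +0.029416 + 0.0005592 = +0.029975 = +2.9975%.

+2.998%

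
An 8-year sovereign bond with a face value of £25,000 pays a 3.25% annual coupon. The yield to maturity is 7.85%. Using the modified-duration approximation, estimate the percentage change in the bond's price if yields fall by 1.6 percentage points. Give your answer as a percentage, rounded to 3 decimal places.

+10.390%

Periodic yield y = 0.0785. Modified duration first:
  t   CF        PV=CF/(1+0.0785)^t    t·PV
  1       812.50       753.3611       753.3611
  2       812.50       698.5268     1,397.0536
  3       812.50       647.6836     1,943.0509
  4       812.50       600.5412     2,402.1646
  5       812.50       556.8300     2,784.1500
  6       812.50       516.3004     3,097.8025
  7       812.50       478.7208     3,351.0458
  8    25,812.50    14,101.6157   112,812.9252
  Σ                 18,353.5796   128,541.5537
P = 18,353.5796; D_Mac = 7.00362 yrs; D_mod = 7.00362/(1+0.0785) = 6.49386 yrs.
ΔP/P ≈ -D_mod · Δy = -6.49386 × (-0.016) = +0.103902 = +10.3902%.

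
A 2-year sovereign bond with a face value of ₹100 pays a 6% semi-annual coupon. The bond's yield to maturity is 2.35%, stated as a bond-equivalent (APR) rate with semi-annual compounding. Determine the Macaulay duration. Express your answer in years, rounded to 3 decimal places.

Periodic yield y = 0.01175. Discount each cash flow and weight by its period:
  t   CF        PV=CF/(1+0.01175)^t    t·PV
  1         3.00         2.9652         2.9652
  2         3.00         2.9307         5.8614
  3         3.00         2.8967         8.6901
  4       103.00        98.2979       393.1917
  Σ                    107.0905       410.7084
Price P = Σ PV = 107.0905.
Macaulay duration = Σ(t·PV) / P = 410.7084 / 107.0905 = 3.83515 half-year periods.
In years: 3.83515 / 2 = 1.91758 years.

1.918 years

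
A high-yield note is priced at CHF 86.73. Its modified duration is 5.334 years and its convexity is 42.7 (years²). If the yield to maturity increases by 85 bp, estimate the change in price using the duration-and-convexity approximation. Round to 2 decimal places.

-CHF 3.80

Duration effect: -D_mod·Δy = -5.334 × (+0.0085) = -0.045339
Convexity effect: ½·C·(Δy)² = 0.5 × 42.7 × (0.0085)² = +0.0015425375
ΔP/P ≈ -0.045339 + 0.0015425375 = -0.0437964625
ΔP ≈ 86.73 × (-0.0437964625) = -3.798467192625.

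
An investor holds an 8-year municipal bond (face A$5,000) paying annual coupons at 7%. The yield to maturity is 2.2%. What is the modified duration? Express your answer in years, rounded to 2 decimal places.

Periodic yield y = 0.022. First find Macaulay duration:
  t   CF        PV=CF/(1+0.022)^t    t·PV
  1       350.00       342.4658       342.4658
  2       350.00       335.0937       670.1874
  3       350.00       327.8803       983.6410
  4       350.00       320.8222     1,283.2889
  5       350.00       313.9161     1,569.5804
  6       350.00       307.1586     1,842.9516
  7       350.00       300.5466     2,103.8260
  8     5,350.00     4,495.1751    35,961.4010
  Σ                  6,743.0584    44,757.3420
P = 6,743.0584; Macaulay duration = 44,757.3420 / 6,743.0584 = 6.63754 years.
Modified duration = D_Mac / (1 + y) = 6.63754 / 1.022 = 6.49466 years.

6.49 years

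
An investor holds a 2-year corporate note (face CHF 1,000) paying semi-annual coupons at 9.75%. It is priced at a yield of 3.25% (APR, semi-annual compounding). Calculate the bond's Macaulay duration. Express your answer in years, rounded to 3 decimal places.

Periodic yield y = 0.01625. Discount each cash flow and weight by its period:
  t   CF        PV=CF/(1+0.01625)^t    t·PV
  1        48.75        47.9705        47.9705
  2        48.75        47.2034        94.4068
  3        48.75        46.4486       139.3459
  4     1,048.75       983.2631     3,933.0524
  Σ                  1,124.8856     4,214.7756
Price P = Σ PV = 1,124.8856.
Macaulay duration = Σ(t·PV) / P = 4,214.7756 / 1,124.8856 = 3.74685 half-year periods.
In years: 3.74685 / 2 = 1.87342 years.

1.873 years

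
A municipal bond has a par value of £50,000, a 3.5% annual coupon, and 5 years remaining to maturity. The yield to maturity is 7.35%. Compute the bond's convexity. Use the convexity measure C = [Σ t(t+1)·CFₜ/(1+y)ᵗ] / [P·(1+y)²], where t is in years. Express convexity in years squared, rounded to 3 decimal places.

23.549

With y = 0.0735:
  t   CF        PV=CF/(1+0.0735)^t    t·PV        t(t+1)·PV
  1     1,750.00     1,630.1816     1,630.1816       3,260.3633
  2     1,750.00     1,518.5670     3,037.1340       9,111.4019
  3     1,750.00     1,414.5943     4,243.7829      16,975.1315
  4     1,750.00     1,317.7404     5,270.9615      26,354.8076
  5    51,750.00    36,299.4555   181,497.2774   1,088,983.6642
  Σ                 42,180.5388   195,679.3374   1,144,685.3685
P = 42,180.5388.
Convexity = Σ t(t+1)·PV / [P·(1+y)²] = 1,144,685.3685 / (42,180.5388 × 1.152402) = 23.54886.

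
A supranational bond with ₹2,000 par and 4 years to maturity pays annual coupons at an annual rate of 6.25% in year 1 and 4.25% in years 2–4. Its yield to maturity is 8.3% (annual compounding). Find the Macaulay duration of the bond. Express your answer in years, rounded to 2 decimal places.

3.68 years

Periodic yield y = 0.083. Discount each cash flow and weight by its year:
  t   CF        PV=CF/(1+0.083)^t    t·PV
  1       125.00       115.4201       115.4201
  2        85.00        72.4706       144.9413
  3        85.00        66.9166       200.7497
  4     2,085.00     1,515.6266     6,062.5066
  Σ                  1,770.4340     6,523.6176
Price P = Σ PV = 1,770.4340.
Macaulay duration = Σ(t·PV) / P = 6,523.6176 / 1,770.4340 = 3.68476 years.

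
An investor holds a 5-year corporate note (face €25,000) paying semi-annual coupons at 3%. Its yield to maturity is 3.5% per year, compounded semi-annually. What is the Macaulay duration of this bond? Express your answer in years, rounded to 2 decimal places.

4.68 years

Periodic yield y = 0.0175. Discount each cash flow and weight by its period:
  t   CF        PV=CF/(1+0.0175)^t    t·PV
  1       375.00       368.5504       368.5504
  2       375.00       362.2117       724.4233
  3       375.00       355.9820     1,067.9459
  4       375.00       349.8594     1,399.4378
  5       375.00       343.8422     1,719.2110
  6       375.00       337.9285     2,027.5707
  7       375.00       332.1164     2,324.8149
  8       375.00       326.4043     2,611.2347
  9       375.00       320.7905     2,887.1146
  10   25,375.00    21,333.4882   213,334.8820
  Σ                 24,431.1736   228,465.1853
Price P = Σ PV = 24,431.1736.
Macaulay duration = Σ(t·PV) / P = 228,465.1853 / 24,431.1736 = 9.35138 half-year periods.
In years: 9.35138 / 2 = 4.67569 years.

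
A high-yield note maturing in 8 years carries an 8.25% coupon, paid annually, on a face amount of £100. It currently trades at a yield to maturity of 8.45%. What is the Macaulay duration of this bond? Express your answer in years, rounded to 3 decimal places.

Periodic yield y = 0.0845. Discount each cash flow and weight by its year:
  t   CF        PV=CF/(1+0.0845)^t    t·PV
  1         8.25         7.6072         7.6072
  2         8.25         7.0145        14.0289
  3         8.25         6.4679        19.4038
  4         8.25         5.9640        23.8559
  5         8.25         5.4993        27.4964
  6         8.25         5.0708        30.4248
  7         8.25         4.6757        32.7299
  8       108.25        56.5707       452.5655
  Σ                     98.8700       608.1125
Price P = Σ PV = 98.8700.
Macaulay duration = Σ(t·PV) / P = 608.1125 / 98.8700 = 6.15062 years.

6.151 years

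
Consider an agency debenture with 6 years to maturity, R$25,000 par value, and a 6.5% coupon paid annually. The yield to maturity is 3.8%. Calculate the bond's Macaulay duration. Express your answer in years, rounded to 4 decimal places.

5.2169 years

Periodic yield y = 0.038. Discount each cash flow and weight by its year:
  t   CF        PV=CF/(1+0.038)^t    t·PV
  1     1,625.00     1,565.5106     1,565.5106
  2     1,625.00     1,508.1990     3,016.3981
  3     1,625.00     1,452.9856     4,358.9567
  4     1,625.00     1,399.7934     5,599.1737
  5     1,625.00     1,348.5486     6,742.7429
  6    26,625.00    21,286.5606   127,719.3636
  Σ                 28,561.5978   149,002.1456
Price P = Σ PV = 28,561.5978.
Macaulay duration = Σ(t·PV) / P = 149,002.1456 / 28,561.5978 = 5.21687 years.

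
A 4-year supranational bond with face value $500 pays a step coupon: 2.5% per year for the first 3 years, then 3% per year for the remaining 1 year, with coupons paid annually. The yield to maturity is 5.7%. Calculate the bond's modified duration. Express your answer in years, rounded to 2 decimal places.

Periodic yield y = 0.057. First find Macaulay duration:
  t   CF        PV=CF/(1+0.057)^t    t·PV
  1        12.50        11.8259        11.8259
  2        12.50        11.1882        22.3764
  3        12.50        10.5849        31.7546
  4       515.00       412.5792     1,650.3166
  Σ                    446.1781     1,716.2735
P = 446.1781; Macaulay duration = 1,716.2735 / 446.1781 = 3.84661 years.
Modified duration = D_Mac / (1 + y) = 3.84661 / 1.057 = 3.63918 years.

3.64 years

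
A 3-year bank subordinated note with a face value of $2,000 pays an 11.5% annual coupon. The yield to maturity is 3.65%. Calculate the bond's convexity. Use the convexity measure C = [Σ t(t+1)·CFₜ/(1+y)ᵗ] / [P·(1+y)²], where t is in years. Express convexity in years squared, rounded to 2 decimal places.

With y = 0.0365:
  t   CF        PV=CF/(1+0.0365)^t    t·PV        t(t+1)·PV
  1       230.00       221.9006       221.9006         443.8013
  2       230.00       214.0865       428.1729       1,284.5188
  3     2,230.00     2,002.6126     6,007.8378      24,031.3512
  Σ                  2,438.5997     6,657.9114      25,759.6712
P = 2,438.5997.
Convexity = Σ t(t+1)·PV / [P·(1+y)²] = 25,759.6712 / (2,438.5997 × 1.074332) = 9.83244.

9.83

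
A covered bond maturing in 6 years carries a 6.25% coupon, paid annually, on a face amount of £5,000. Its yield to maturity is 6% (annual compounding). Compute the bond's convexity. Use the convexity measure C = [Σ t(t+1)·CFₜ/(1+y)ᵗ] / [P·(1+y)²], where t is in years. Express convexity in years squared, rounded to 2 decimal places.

30.71

With y = 0.06:
  t   CF        PV=CF/(1+0.06)^t    t·PV        t(t+1)·PV
  1       312.50       294.8113       294.8113         589.6226
  2       312.50       278.1239       556.2478       1,668.7433
  3       312.50       262.3810       787.1431       3,148.5723
  4       312.50       247.5293       990.1171       4,950.5854
  5       312.50       233.5182     1,167.5909       7,005.5454
  6     5,312.50     3,745.1029    22,470.6172     157,294.3206
  Σ                  5,061.4666    26,266.5274     174,657.3896
P = 5,061.4666.
Convexity = Σ t(t+1)·PV / [P·(1+y)²] = 174,657.3896 / (5,061.4666 × 1.123600) = 30.71135.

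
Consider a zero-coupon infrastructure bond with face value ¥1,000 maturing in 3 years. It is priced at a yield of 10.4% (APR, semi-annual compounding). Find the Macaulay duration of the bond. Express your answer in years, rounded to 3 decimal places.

3.000 years

A zero-coupon bond has a single cash flow at maturity, so its Macaulay duration equals its maturity: 3 years.
(Equivalently: 6 semi-annual periods ÷ 2 = 3 years.)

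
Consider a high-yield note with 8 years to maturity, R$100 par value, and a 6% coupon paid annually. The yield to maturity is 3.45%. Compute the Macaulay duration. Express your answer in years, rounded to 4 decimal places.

Periodic yield y = 0.0345. Discount each cash flow and weight by its year:
  t   CF        PV=CF/(1+0.0345)^t    t·PV
  1         6.00         5.7999         5.7999
  2         6.00         5.6065        11.2130
  3         6.00         5.4195        16.2585
  4         6.00         5.2388        20.9551
  5         6.00         5.0641        25.3203
  6         6.00         4.8952        29.3711
  7         6.00         4.7319        33.1235
  8       106.00        80.8094       646.4752
  Σ                    117.5652       788.5165
Price P = Σ PV = 117.5652.
Macaulay duration = Σ(t·PV) / P = 788.5165 / 117.5652 = 6.70706 years.

6.7071 years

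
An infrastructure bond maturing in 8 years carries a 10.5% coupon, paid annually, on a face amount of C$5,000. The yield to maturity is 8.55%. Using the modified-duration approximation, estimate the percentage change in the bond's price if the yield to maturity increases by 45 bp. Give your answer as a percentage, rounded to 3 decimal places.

-2.449%

Periodic yield y = 0.0855. Modified duration first:
  t   CF        PV=CF/(1+0.0855)^t    t·PV
  1       525.00       483.6481       483.6481
  2       525.00       445.5533       891.1066
  3       525.00       410.4590     1,231.3771
  4       525.00       378.1290     1,512.5160
  5       525.00       348.3455     1,741.7273
  6       525.00       320.9078     1,925.4471
  7       525.00       295.6314     2,069.4196
  8     5,525.00     2,866.1153    22,928.9225
  Σ                  5,548.7894    32,784.1643
P = 5,548.7894; D_Mac = 5.90835 yrs; D_mod = 5.90835/(1+0.0855) = 5.44297 yrs.
ΔP/P ≈ -D_mod · Δy = -5.44297 × (+0.0045) = -0.024493 = -2.4493%.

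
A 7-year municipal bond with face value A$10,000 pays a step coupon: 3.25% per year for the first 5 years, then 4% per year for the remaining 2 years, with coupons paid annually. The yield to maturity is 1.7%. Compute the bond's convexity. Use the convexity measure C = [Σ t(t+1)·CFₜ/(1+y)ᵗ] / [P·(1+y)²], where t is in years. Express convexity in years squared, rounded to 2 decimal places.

With y = 0.017:
  t   CF        PV=CF/(1+0.017)^t    t·PV        t(t+1)·PV
  1       325.00       319.5674       319.5674         639.1347
  2       325.00       314.2255       628.4510       1,885.3531
  3       325.00       308.9730       926.9189       3,707.6758
  4       325.00       303.8082     1,215.2330       6,076.1648
  5       325.00       298.7298     1,493.6492       8,961.8950
  6       400.00       361.5216     2,169.1297      15,183.9080
  7    10,400.00     9,242.4406    64,697.0843     517,576.6745
  Σ                 11,149.2662    71,450.0335     554,030.8059
P = 11,149.2662.
Convexity = Σ t(t+1)·PV / [P·(1+y)²] = 554,030.8059 / (11,149.2662 × 1.034289) = 48.04473.

48.04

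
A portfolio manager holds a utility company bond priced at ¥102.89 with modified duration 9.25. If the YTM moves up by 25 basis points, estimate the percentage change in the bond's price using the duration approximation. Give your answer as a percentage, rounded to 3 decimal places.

-2.313%

Duration approximation: ΔP/P ≈ -D_mod · Δy = -9.25 × (+0.0025) = -0.023125.
As a percentage: -2.3125%.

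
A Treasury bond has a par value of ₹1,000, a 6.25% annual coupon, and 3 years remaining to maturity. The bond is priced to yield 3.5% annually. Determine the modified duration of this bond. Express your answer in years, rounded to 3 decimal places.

Periodic yield y = 0.035. First find Macaulay duration:
  t   CF        PV=CF/(1+0.035)^t    t·PV
  1        62.50        60.3865        60.3865
  2        62.50        58.3444       116.6888
  3     1,062.50       958.3141     2,874.9424
  Σ                  1,077.0450     3,052.0177
P = 1,077.0450; Macaulay duration = 3,052.0177 / 1,077.0450 = 2.83370 years.
Modified duration = D_Mac / (1 + y) = 2.83370 / 1.035 = 2.73787 years.

2.738 years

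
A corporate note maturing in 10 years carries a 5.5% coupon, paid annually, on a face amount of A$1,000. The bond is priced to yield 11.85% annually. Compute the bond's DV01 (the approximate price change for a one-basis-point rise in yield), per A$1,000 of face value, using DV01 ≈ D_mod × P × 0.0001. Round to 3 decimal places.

Periodic yield y = 0.1185.
  t   CF        PV=CF/(1+0.1185)^t    t·PV
  1        55.00        49.1730        49.1730
  2        55.00        43.9633        87.9267
  3        55.00        39.3056       117.9169
  4        55.00        35.1414       140.5655
  5        55.00        31.4183       157.0915
  6        55.00        28.0897       168.5381
  7        55.00        25.1137       175.7959
  8        55.00        22.4530       179.6242
  9        55.00        20.0742       180.6680
  10    1,055.00       344.2648     3,442.6476
  Σ                    638.9970     4,699.9474
P = 638.9970; D_Mac = 7.35519 yrs; D_mod = 6.57594 yrs.
DV01 ≈ 6.57594 × 638.9970 × 0.0001 = 0.420201.

A$0.420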